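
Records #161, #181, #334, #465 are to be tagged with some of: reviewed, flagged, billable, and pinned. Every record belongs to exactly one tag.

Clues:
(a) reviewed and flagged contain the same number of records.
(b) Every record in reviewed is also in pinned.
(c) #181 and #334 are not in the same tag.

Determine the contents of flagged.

flagged = {}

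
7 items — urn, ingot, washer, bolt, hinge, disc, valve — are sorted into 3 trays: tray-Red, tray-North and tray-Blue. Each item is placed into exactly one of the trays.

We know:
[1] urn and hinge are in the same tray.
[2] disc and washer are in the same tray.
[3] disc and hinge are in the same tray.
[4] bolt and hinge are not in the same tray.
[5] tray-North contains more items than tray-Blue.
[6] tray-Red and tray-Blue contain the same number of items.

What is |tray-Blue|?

1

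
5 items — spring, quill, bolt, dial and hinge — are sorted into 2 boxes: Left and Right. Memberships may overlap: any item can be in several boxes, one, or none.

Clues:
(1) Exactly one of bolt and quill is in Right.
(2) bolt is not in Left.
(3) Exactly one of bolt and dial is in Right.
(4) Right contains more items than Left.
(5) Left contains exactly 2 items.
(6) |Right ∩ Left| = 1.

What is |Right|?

3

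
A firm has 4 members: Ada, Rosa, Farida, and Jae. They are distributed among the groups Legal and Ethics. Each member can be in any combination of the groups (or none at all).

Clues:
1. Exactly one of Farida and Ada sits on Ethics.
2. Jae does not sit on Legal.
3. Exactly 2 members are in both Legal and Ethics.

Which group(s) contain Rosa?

Rosa: Ethics, Legal

From (2): Jae ∉ Legal.
Suppose Rosa ∉ Legal: no assignment then satisfies all the clues, so Rosa ∈ Legal.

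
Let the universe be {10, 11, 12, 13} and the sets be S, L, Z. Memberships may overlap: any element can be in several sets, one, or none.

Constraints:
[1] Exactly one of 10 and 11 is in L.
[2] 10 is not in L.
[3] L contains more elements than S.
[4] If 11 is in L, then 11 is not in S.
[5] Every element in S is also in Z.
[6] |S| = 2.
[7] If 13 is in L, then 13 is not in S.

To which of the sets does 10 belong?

10: S, Z

From (2): 10 ∉ L.
(1) (exactly one): 11 ∈ L.
(4): 11 ∉ S.
Suppose 10 ∉ S: no assignment then satisfies all the clues, so 10 ∈ S.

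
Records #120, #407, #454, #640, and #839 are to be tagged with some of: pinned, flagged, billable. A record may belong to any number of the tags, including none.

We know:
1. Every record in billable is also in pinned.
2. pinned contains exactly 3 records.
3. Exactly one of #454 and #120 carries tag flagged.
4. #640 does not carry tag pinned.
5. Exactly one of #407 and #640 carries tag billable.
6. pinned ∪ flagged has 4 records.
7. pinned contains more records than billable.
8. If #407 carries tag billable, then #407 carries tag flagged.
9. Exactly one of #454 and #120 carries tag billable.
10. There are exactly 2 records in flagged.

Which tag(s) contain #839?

From (4): #640 ∉ pinned.
(1) contrapositive: #640 ∉ billable.
(5) (exactly one): #407 ∈ billable.
(8): #407 ∈ flagged.
(1) with #407 ∈ billable: #407 ∈ pinned.
Suppose #839 ∉ pinned: no assignment then satisfies all the clues, so #839 ∈ pinned.

#839: pinned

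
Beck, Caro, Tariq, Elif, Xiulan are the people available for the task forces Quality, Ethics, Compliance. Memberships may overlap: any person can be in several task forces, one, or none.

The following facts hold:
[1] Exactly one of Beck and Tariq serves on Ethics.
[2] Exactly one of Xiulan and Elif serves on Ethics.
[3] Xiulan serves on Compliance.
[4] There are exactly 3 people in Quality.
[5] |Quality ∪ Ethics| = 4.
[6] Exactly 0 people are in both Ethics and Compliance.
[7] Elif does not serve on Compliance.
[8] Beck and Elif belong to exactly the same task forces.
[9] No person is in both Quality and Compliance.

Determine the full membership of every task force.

From (3): Xiulan ∈ Compliance.
From (7): Elif ∉ Compliance.
(8): Beck matches Elif: Beck ∉ Compliance.
(9) (disjoint): Xiulan ∉ Quality.
Suppose Beck ∉ Quality: no assignment then satisfies all the clues, so Beck ∈ Quality.

Quality = {Beck, Elif, Tariq}; Ethics = {Beck, Caro, Elif}; Compliance = {Xiulan}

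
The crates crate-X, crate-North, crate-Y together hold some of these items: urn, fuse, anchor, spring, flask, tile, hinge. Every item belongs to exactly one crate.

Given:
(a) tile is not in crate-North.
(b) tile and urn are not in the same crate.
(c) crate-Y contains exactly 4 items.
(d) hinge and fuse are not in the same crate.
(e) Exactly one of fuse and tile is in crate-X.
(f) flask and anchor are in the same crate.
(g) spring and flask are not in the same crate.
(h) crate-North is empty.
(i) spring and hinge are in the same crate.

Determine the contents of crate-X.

crate-X = {hinge, spring, tile}

From (a): tile ∉ crate-North.
(h): crate-North already has 0, so the rest are out.
Suppose urn ∈ crate-X: no assignment then satisfies all the clues, so urn ∉ crate-X.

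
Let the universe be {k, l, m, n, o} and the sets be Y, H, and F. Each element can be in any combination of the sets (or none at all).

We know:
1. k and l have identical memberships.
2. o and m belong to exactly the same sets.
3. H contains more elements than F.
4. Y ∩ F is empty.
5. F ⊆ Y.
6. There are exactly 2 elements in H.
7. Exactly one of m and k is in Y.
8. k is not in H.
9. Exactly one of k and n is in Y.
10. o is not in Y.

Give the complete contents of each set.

Y = {k, l}; H = {m, o}; F = {}

From (8): k ∉ H.
From (10): o ∉ Y.
(1): l matches k: l ∉ H.
(2): m matches o: m ∉ Y.
(5) contrapositive: m ∉ F.
(5) contrapositive: o ∉ F.
(7) (exactly one): k ∈ Y.
(9) (exactly one): n ∉ Y.
(1): l matches k: l ∈ Y.
(4) (disjoint): k ∉ F.
(4) (disjoint): l ∉ F.
Suppose m ∉ H: no assignment then satisfies all the clues, so m ∈ H.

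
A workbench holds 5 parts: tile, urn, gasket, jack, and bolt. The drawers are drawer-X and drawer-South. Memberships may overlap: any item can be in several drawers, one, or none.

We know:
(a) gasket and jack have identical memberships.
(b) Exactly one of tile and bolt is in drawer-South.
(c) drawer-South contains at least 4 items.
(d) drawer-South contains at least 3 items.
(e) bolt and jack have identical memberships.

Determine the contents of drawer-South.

drawer-South = {bolt, gasket, jack, urn}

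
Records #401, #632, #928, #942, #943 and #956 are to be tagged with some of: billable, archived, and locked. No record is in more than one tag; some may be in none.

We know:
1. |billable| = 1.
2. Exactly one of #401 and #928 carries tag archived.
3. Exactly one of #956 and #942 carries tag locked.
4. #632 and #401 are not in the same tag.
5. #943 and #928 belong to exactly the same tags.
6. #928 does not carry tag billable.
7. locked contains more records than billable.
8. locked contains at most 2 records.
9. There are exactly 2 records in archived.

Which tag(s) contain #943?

#943: archived

From (6): #928 ∉ billable.
(5): #943 matches #928: #943 ∉ billable.
Suppose #943 ∉ archived: no assignment then satisfies all the clues, so #943 ∈ archived.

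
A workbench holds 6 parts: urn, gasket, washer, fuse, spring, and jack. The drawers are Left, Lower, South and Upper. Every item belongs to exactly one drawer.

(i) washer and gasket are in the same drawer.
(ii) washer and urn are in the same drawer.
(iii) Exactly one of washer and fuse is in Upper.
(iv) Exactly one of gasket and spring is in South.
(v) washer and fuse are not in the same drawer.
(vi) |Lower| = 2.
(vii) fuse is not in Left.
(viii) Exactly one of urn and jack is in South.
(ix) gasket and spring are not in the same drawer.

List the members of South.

From (vii): fuse ∉ Left.
Suppose urn ∉ South: no assignment then satisfies all the clues, so urn ∈ South.

South = {gasket, urn, washer}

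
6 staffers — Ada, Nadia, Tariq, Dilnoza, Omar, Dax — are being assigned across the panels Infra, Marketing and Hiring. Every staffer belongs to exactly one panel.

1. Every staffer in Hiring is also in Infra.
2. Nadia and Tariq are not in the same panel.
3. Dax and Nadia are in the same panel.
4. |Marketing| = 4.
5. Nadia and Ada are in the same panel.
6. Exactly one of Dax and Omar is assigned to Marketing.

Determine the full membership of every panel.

Infra = {Omar, Tariq}; Marketing = {Ada, Dax, Dilnoza, Nadia}; Hiring = {}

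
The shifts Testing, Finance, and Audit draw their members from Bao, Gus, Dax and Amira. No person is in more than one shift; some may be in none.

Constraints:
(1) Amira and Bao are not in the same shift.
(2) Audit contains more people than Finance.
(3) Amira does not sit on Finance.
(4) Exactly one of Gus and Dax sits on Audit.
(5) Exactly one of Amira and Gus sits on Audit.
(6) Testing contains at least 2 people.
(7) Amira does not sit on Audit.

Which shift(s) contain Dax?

From (3): Amira ∉ Finance.
From (7): Amira ∉ Audit.
(5) (exactly one): Gus ∈ Audit.
(4) (exactly one): Dax ∉ Audit.
Suppose Dax ∉ Testing: no assignment then satisfies all the clues, so Dax ∈ Testing.

Dax: Testing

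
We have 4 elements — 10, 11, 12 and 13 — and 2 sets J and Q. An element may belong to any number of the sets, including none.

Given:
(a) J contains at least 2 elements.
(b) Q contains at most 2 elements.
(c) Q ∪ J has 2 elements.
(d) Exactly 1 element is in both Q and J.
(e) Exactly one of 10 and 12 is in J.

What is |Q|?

1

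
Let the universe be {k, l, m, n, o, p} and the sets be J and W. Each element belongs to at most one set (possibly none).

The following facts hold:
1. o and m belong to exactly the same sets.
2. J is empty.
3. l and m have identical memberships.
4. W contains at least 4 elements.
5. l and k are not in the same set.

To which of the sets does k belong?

(2): J already has 0, so the rest are out.
Suppose k ∈ W: no assignment then satisfies all the clues, so k ∉ W.

k: none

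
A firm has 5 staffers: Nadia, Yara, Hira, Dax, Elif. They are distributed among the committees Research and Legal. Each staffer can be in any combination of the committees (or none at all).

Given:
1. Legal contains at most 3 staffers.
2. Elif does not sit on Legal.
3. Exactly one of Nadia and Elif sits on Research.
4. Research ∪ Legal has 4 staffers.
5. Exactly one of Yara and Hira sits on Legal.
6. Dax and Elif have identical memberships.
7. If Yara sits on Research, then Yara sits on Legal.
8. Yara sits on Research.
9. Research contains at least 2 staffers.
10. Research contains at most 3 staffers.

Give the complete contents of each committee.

From (2): Elif ∉ Legal.
From (8): Yara ∈ Research.
(6): Dax matches Elif: Dax ∉ Legal.
(7): Yara ∈ Legal.
(5) (exactly one): Hira ∉ Legal.
Suppose Nadia ∈ Research: no assignment then satisfies all the clues, so Nadia ∉ Research.

Research = {Dax, Elif, Yara}; Legal = {Nadia, Yara}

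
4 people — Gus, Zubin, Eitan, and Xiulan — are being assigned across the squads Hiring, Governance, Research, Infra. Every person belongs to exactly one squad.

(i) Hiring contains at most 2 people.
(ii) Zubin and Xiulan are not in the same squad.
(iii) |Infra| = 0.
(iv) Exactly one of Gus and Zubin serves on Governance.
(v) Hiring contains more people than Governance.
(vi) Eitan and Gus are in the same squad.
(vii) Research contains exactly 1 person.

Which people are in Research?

Research = {Xiulan}

(iii): Infra already has 0, so the rest are out.
Suppose Gus ∈ Research: no assignment then satisfies all the clues, so Gus ∉ Research.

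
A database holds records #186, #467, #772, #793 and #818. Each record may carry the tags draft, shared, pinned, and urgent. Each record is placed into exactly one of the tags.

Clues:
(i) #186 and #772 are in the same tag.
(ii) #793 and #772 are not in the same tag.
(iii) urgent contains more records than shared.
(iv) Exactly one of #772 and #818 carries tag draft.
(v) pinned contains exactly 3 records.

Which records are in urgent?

urgent = {#793}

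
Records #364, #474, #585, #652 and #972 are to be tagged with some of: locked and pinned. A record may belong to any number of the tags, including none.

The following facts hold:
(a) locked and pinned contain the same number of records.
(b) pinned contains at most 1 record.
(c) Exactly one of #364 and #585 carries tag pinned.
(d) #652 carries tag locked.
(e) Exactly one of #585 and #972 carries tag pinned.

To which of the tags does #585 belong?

#585: pinned

From (d): #652 ∈ locked.
Suppose #585 ∈ locked: no assignment then satisfies all the clues, so #585 ∉ locked.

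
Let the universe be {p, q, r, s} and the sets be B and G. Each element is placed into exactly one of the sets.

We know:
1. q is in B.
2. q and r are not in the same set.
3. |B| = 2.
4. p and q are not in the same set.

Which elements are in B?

B = {q, s}

From (1): q ∈ B.
(2): r ∉ B.
(4): p ∉ B.
Only one set left: p ∈ G.
Only one set left: r ∈ G.
(3): only 2 candidates remain for B, so all are in.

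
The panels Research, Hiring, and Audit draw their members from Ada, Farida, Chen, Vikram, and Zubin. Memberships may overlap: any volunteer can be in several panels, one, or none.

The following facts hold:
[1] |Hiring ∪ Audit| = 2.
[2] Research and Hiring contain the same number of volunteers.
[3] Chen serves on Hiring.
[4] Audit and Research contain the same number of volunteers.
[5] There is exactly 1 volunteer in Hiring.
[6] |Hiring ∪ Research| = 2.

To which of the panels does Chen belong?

Chen: Hiring

From (3): Chen ∈ Hiring.
(5): Hiring already has 1, so the rest are out.
Suppose Chen ∈ Research: no assignment then satisfies all the clues, so Chen ∉ Research.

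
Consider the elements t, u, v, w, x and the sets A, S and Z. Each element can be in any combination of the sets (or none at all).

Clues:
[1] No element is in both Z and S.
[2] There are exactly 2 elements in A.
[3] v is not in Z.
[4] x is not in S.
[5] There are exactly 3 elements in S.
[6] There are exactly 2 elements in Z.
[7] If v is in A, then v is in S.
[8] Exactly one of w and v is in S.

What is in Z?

From (3): v ∉ Z.
From (4): x ∉ S.
Suppose t ∈ Z: no assignment then satisfies all the clues, so t ∉ Z.

Z = {w, x}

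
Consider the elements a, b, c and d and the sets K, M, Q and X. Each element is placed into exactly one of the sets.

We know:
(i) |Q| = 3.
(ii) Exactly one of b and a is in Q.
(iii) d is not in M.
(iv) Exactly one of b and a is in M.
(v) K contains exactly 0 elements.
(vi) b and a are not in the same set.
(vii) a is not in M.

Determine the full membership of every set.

From (iii): d ∉ M.
From (vii): a ∉ M.
(iv) (exactly one): b ∈ M.
(v): K already has 0, so the rest are out.
(i): only 3 candidates remain for Q, so all are in.

K = {}; M = {b}; Q = {a, c, d}; X = {}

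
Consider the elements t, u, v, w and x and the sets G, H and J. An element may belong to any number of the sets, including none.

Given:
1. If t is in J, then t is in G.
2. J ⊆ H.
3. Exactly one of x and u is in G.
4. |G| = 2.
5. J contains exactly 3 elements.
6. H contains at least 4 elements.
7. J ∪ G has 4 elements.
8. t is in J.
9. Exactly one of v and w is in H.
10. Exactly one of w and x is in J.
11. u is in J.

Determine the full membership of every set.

G = {t, x}; H = {t, u, w, x}; J = {t, u, w}

From (8): t ∈ J.
From (11): u ∈ J.
(1): t ∈ G.
(2) with t ∈ J: t ∈ H.
(2) with u ∈ J: u ∈ H.
Suppose u ∈ G: no assignment then satisfies all the clues, so u ∉ G.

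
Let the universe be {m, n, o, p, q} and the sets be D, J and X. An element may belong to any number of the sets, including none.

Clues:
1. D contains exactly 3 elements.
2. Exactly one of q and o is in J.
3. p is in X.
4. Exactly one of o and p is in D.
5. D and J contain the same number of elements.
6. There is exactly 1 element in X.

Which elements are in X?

From (3): p ∈ X.
(6): X already has 1, so the rest are out.

X = {p}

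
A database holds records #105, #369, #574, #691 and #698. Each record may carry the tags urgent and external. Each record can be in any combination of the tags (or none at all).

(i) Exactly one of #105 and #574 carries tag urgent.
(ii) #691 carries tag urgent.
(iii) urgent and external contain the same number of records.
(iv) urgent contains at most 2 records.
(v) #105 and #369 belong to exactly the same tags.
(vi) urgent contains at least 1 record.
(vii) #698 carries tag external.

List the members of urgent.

urgent = {#574, #691}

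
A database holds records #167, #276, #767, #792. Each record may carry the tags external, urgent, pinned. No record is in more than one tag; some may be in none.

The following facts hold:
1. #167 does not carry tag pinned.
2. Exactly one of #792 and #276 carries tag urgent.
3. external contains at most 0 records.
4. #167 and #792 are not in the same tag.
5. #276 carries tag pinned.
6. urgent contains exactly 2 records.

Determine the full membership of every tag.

external = {}; urgent = {#767, #792}; pinned = {#276}

From (1): #167 ∉ pinned.
From (5): #276 ∈ pinned.
(2) (exactly one): #792 ∈ urgent.
(3): external already has 0, so the rest are out.
(4): #167 ∉ urgent.
(6): only 2 candidates remain for urgent, so all are in.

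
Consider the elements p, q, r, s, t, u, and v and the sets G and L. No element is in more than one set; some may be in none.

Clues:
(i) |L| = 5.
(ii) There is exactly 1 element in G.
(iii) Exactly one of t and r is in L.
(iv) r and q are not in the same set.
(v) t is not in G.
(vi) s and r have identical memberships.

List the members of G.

G = {q}

From (v): t ∉ G.
Suppose p ∈ G: no assignment then satisfies all the clues, so p ∉ G.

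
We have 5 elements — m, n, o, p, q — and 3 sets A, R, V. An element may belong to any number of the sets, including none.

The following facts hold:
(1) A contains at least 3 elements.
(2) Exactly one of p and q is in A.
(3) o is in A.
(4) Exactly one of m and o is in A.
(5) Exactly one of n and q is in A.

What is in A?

A = {n, o, p}

From (3): o ∈ A.
(4) (exactly one): m ∉ A.
Suppose n ∉ A: no assignment then satisfies all the clues, so n ∈ A.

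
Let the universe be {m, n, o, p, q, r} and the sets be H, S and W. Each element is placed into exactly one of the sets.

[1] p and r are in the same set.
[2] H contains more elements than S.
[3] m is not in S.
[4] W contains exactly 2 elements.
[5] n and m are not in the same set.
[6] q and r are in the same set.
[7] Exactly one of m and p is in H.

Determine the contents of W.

W = {m, o}

From (3): m ∉ S.
Suppose m ∉ W: no assignment then satisfies all the clues, so m ∈ W.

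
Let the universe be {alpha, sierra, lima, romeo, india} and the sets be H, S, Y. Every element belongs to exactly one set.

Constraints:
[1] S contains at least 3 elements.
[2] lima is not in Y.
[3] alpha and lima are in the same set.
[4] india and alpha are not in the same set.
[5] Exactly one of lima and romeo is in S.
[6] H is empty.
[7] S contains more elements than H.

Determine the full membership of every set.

H = {}; S = {alpha, lima, sierra}; Y = {india, romeo}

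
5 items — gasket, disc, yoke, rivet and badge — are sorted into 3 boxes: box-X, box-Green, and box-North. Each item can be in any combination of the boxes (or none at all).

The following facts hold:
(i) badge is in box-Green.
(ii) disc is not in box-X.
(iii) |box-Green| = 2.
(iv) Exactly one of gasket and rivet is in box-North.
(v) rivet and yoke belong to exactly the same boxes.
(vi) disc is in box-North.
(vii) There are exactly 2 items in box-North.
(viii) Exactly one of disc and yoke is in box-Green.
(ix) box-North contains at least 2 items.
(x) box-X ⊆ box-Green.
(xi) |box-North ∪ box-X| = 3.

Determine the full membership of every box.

box-X = {badge}; box-Green = {badge, disc}; box-North = {disc, gasket}

From (i): badge ∈ box-Green.
From (ii): disc ∉ box-X.
From (vi): disc ∈ box-North.
Suppose gasket ∈ box-X: no assignment then satisfies all the clues, so gasket ∉ box-X.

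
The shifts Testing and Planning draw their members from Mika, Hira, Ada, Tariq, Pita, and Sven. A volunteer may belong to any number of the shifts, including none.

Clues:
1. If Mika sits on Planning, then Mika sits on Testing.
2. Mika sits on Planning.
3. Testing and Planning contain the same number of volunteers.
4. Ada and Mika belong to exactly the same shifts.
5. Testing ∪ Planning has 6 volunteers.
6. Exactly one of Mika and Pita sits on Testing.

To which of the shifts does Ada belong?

From (2): Mika ∈ Planning.
(1): Mika ∈ Testing.
(4): Ada matches Mika: Ada ∈ Testing.
(4): Ada matches Mika: Ada ∈ Planning.
(6) (exactly one): Pita ∉ Testing.

Ada: Planning, Testing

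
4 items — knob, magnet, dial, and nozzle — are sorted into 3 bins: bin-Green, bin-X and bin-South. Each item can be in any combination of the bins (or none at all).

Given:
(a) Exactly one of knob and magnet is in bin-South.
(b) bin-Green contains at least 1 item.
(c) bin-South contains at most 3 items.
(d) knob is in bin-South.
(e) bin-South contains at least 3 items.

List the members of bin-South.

bin-South = {dial, knob, nozzle}

From (d): knob ∈ bin-South.
(a) (exactly one): magnet ∉ bin-South.
(e): only 3 candidates remain for bin-South, so all are in.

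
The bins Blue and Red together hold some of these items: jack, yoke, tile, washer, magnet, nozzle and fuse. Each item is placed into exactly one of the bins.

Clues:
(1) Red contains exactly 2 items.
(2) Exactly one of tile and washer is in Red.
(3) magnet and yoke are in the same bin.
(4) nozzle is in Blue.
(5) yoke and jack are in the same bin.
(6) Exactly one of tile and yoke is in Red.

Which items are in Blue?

Blue = {jack, magnet, nozzle, washer, yoke}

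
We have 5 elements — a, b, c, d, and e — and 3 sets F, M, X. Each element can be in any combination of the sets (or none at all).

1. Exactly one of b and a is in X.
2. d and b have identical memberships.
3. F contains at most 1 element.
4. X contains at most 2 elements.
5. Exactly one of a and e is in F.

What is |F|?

1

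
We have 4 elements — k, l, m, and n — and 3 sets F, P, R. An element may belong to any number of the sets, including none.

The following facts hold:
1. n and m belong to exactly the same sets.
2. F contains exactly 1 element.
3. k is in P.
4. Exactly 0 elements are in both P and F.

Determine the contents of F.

F = {l}

From (3): k ∈ P.
Suppose k ∈ F: no assignment then satisfies all the clues, so k ∉ F.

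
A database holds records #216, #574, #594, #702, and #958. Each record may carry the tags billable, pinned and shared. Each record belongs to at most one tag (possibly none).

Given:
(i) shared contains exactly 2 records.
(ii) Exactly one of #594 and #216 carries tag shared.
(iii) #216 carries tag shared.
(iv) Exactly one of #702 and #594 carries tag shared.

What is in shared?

From (iii): #216 ∈ shared.
(ii) (exactly one): #594 ∉ shared.
(iv) (exactly one): #702 ∈ shared.
(i): shared already has 2, so the rest are out.

shared = {#216, #702}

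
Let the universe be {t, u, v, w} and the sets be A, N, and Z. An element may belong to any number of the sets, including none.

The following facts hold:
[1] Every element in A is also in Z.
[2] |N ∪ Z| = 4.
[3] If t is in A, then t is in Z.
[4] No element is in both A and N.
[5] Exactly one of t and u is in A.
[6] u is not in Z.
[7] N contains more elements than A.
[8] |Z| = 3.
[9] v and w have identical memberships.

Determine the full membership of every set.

A = {t}; N = {u, v, w}; Z = {t, v, w}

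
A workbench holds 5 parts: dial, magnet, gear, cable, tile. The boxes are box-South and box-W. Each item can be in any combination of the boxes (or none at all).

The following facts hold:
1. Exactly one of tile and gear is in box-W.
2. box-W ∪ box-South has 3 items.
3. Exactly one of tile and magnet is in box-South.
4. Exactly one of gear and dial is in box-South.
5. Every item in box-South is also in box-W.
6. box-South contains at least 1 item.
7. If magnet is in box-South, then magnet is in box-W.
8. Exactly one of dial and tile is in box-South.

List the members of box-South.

box-South = {dial, magnet}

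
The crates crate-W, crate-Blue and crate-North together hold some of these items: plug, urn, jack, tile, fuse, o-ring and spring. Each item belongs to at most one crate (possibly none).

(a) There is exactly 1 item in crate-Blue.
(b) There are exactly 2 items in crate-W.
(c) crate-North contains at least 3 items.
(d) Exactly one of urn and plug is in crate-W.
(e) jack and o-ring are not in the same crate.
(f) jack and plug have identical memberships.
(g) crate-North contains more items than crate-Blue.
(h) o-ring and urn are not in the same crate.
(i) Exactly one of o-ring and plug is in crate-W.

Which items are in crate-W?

crate-W = {jack, plug}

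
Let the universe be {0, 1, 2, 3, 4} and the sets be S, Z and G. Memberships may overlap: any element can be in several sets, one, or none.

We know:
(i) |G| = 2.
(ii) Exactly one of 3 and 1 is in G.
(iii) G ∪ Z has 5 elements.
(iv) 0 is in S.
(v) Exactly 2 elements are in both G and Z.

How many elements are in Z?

5

From (iv): 0 ∈ S.
Suppose 0 ∉ Z: no assignment then satisfies all the clues, so 0 ∈ Z.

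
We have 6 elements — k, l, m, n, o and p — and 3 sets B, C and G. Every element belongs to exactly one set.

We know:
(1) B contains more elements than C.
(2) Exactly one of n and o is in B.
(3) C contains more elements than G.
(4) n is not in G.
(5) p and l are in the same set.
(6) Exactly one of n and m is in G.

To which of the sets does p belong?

From (4): n ∉ G.
(6) (exactly one): m ∈ G.
Suppose p ∉ B: no assignment then satisfies all the clues, so p ∈ B.

p: B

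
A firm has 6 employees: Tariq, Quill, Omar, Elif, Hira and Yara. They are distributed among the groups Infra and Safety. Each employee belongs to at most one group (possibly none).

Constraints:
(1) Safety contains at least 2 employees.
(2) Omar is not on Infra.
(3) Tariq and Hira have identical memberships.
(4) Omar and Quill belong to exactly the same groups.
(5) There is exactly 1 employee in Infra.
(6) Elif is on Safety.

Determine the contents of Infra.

Infra = {Yara}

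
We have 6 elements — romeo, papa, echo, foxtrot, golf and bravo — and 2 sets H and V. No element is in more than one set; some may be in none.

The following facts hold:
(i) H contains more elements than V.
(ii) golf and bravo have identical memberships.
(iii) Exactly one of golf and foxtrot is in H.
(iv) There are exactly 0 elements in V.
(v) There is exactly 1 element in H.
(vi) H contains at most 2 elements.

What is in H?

H = {foxtrot}

(iv): V already has 0, so the rest are out.
Suppose romeo ∈ H: no assignment then satisfies all the clues, so romeo ∉ H.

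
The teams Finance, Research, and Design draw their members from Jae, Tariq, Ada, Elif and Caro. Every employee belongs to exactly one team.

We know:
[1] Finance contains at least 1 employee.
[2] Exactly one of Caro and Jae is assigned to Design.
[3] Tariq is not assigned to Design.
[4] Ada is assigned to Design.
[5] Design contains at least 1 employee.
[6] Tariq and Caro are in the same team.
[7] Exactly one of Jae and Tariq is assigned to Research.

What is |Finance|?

From (3): Tariq ∉ Design.
From (4): Ada ∈ Design.
(6): Caro matches Tariq: Caro ∉ Design.
(2) (exactly one): Jae ∈ Design.
(7) (exactly one): Tariq ∈ Research.
(6): Caro matches Tariq: Caro ∉ Finance.
(6): Caro matches Tariq: Caro ∈ Research.
(1): only 1 candidates remain for Finance, so all are in.

1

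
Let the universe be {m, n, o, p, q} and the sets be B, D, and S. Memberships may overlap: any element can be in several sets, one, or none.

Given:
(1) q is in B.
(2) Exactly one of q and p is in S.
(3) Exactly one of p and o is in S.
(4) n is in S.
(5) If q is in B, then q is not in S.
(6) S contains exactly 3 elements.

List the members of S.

S = {m, n, p}

From (1): q ∈ B.
From (4): n ∈ S.
(5): q ∉ S.
(2) (exactly one): p ∈ S.
(3) (exactly one): o ∉ S.
(6): only 3 candidates remain for S, so all are in.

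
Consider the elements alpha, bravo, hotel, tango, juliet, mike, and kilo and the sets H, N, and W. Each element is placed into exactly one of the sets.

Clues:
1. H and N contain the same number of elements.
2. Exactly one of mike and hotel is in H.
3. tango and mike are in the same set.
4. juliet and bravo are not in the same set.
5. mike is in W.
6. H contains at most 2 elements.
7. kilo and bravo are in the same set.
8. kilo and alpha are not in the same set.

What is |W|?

3

From (5): mike ∈ W.
(2) (exactly one): hotel ∈ H.
(3): tango matches mike: tango ∉ H.
(3): tango matches mike: tango ∉ N.
(3): tango matches mike: tango ∈ W.
Suppose alpha ∈ N: no assignment then satisfies all the clues, so alpha ∉ N.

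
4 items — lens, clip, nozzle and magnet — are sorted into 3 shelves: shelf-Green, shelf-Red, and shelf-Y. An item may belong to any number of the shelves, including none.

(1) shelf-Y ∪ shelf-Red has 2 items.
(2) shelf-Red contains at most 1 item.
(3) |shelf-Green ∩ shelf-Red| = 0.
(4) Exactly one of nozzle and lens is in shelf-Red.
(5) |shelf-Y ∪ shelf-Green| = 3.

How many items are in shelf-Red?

1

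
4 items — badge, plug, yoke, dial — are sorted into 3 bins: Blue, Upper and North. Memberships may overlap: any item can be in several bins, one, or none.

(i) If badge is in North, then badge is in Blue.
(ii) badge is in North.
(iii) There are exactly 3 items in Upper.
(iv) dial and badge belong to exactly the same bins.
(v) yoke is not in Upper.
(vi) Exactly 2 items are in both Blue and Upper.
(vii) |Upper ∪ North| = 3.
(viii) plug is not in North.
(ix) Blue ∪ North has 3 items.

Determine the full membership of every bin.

Blue = {badge, dial, yoke}; Upper = {badge, dial, plug}; North = {badge, dial}

From (ii): badge ∈ North.
From (v): yoke ∉ Upper.
From (viii): plug ∉ North.
(i): badge ∈ Blue.
(iii): only 3 candidates remain for Upper, so all are in.
(iv): dial matches badge: dial ∈ Blue.
(iv): dial matches badge: dial ∈ North.
Suppose plug ∈ Blue: no assignment then satisfies all the clues, so plug ∉ Blue.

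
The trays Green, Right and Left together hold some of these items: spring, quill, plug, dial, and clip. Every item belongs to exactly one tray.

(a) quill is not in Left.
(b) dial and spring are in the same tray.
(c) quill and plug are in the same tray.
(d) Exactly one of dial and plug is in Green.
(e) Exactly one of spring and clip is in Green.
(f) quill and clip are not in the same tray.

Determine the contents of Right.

Right = {plug, quill}

From (a): quill ∉ Left.
(c): plug matches quill: plug ∉ Left.
Suppose spring ∈ Right: no assignment then satisfies all the clues, so spring ∉ Right.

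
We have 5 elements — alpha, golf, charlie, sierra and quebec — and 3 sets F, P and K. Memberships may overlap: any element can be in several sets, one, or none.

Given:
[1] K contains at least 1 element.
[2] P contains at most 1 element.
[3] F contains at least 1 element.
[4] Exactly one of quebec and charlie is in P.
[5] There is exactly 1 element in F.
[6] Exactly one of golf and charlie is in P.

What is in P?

P = {charlie}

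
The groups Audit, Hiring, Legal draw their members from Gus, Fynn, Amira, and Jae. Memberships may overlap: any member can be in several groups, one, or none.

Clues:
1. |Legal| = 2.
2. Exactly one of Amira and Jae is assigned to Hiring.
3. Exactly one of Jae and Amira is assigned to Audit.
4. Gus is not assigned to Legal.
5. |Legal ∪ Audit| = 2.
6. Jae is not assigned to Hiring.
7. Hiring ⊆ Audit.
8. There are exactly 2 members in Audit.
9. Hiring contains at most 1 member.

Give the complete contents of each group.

Audit = {Amira, Fynn}; Hiring = {Amira}; Legal = {Amira, Fynn}

From (4): Gus ∉ Legal.
From (6): Jae ∉ Hiring.
(2) (exactly one): Amira ∈ Hiring.
(7) with Amira ∈ Hiring: Amira ∈ Audit.
(9): Hiring already has 1, so the rest are out.
(3) (exactly one): Jae ∉ Audit.
Suppose Gus ∈ Audit: no assignment then satisfies all the clues, so Gus ∉ Audit.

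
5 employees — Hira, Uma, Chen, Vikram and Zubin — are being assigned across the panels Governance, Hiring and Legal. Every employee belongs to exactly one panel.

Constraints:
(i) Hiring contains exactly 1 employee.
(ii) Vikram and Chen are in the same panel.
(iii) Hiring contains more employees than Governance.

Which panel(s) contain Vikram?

Vikram: Legal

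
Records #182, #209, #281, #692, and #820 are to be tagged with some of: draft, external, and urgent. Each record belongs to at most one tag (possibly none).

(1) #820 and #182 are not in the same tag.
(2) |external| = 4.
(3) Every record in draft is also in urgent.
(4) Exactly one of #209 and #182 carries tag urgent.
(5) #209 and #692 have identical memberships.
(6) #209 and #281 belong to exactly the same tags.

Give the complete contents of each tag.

draft = {}; external = {#209, #281, #692, #820}; urgent = {#182}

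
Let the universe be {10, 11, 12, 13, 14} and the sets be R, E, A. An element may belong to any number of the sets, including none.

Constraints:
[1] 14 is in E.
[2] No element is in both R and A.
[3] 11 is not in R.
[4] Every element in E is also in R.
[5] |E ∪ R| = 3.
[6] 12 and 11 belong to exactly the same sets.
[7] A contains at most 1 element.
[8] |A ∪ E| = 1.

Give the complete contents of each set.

From (1): 14 ∈ E.
From (3): 11 ∉ R.
(4) contrapositive: 11 ∉ E.
(4) with 14 ∈ E: 14 ∈ R.
(6): 12 matches 11: 12 ∉ R.
(6): 12 matches 11: 12 ∉ E.
(2) (disjoint): 14 ∉ A.
Suppose 10 ∉ R: no assignment then satisfies all the clues, so 10 ∈ R.

R = {10, 13, 14}; E = {14}; A = {}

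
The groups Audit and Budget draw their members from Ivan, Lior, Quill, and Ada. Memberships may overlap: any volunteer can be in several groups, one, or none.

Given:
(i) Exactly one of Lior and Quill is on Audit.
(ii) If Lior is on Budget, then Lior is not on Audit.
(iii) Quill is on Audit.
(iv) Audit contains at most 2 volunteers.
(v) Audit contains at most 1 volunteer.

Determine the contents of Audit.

Audit = {Quill}

From (iii): Quill ∈ Audit.
(i) (exactly one): Lior ∉ Audit.
(v): Audit already has 1, so the rest are out.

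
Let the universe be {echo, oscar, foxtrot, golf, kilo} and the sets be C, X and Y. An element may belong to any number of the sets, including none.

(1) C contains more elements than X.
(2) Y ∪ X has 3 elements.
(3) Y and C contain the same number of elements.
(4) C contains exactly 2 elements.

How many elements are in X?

1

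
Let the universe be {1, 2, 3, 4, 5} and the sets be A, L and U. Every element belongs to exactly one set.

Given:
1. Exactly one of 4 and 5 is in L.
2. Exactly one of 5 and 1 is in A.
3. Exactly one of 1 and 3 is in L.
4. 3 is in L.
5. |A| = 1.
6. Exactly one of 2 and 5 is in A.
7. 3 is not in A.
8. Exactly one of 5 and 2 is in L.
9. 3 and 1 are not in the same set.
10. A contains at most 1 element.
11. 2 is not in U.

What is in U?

U = {1}

From (4): 3 ∈ L.
From (11): 2 ∉ U.
(3) (exactly one): 1 ∉ L.
Suppose 1 ∉ U: no assignment then satisfies all the clues, so 1 ∈ U.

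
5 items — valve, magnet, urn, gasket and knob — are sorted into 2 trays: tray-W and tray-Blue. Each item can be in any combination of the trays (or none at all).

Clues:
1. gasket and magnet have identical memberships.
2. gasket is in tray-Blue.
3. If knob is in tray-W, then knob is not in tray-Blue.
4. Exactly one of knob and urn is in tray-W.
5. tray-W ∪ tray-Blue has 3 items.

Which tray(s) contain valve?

valve: none

From (2): gasket ∈ tray-Blue.
(1): magnet matches gasket: magnet ∈ tray-Blue.
Suppose valve ∈ tray-W: no assignment then satisfies all the clues, so valve ∉ tray-W.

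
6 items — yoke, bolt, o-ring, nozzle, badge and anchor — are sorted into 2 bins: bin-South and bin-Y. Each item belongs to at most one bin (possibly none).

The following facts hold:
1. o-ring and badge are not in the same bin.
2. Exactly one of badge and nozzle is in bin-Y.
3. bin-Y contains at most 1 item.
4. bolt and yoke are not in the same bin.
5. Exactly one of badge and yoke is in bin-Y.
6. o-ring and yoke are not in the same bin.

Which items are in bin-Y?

bin-Y = {badge}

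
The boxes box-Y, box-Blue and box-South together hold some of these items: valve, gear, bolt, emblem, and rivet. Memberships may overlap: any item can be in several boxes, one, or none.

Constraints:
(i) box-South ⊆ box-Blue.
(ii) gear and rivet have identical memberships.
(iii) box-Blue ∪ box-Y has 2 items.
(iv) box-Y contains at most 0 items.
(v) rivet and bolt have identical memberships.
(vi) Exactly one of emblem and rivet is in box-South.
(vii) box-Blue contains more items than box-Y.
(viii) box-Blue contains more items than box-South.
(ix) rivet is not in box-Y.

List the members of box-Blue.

box-Blue = {emblem, valve}

From (ix): rivet ∉ box-Y.
(ii): gear matches rivet: gear ∉ box-Y.
(iv): box-Y already has 0, so the rest are out.
Suppose valve ∉ box-Blue: no assignment then satisfies all the clues, so valve ∈ box-Blue.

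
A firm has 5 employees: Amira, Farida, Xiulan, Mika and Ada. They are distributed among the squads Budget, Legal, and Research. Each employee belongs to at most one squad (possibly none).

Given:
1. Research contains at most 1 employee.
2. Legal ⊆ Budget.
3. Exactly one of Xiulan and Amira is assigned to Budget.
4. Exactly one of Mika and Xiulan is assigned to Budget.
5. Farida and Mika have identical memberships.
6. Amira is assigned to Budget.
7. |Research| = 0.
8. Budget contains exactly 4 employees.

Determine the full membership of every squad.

From (6): Amira ∈ Budget.
(3) (exactly one): Xiulan ∉ Budget.
(4) (exactly one): Mika ∈ Budget.
(5): Farida matches Mika: Farida ∈ Budget.
(7): Research already has 0, so the rest are out.
(8): only 4 candidates remain for Budget, so all are in.
(2) contrapositive: Xiulan ∉ Legal.

Budget = {Ada, Amira, Farida, Mika}; Legal = {}; Research = {}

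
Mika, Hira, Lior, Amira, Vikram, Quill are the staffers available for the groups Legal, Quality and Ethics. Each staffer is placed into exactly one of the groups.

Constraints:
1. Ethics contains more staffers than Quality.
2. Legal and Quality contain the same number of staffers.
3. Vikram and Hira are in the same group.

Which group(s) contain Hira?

Hira: Ethics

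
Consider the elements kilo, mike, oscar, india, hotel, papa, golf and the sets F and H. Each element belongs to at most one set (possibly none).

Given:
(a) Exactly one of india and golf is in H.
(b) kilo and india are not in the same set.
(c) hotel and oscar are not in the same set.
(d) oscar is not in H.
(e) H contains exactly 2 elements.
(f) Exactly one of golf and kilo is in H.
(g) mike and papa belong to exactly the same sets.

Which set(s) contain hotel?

hotel: H

From (d): oscar ∉ H.
Suppose hotel ∈ F: no assignment then satisfies all the clues, so hotel ∉ F.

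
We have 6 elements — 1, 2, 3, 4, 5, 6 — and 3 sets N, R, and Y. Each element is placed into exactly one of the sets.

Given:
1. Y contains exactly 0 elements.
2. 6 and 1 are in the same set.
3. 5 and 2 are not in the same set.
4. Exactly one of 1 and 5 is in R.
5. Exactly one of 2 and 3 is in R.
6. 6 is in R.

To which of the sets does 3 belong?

3: N

From (6): 6 ∈ R.
(1): Y already has 0, so the rest are out.
(2): 1 matches 6: 1 ∉ N.
(2): 1 matches 6: 1 ∈ R.
(4) (exactly one): 5 ∉ R.
Only one set left: 5 ∈ N.
(3): 2 ∉ N.
Only one set left: 2 ∈ R.
(5) (exactly one): 3 ∉ R.
Only one set left: 3 ∈ N.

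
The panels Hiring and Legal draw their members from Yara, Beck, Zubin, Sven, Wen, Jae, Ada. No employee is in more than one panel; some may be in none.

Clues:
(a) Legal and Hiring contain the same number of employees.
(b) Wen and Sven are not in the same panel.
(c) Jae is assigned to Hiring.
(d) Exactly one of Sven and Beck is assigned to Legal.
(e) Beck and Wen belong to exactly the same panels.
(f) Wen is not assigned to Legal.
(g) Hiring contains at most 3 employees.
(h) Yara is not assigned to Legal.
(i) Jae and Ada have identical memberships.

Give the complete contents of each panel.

From (c): Jae ∈ Hiring.
From (f): Wen ∉ Legal.
From (h): Yara ∉ Legal.
(e): Beck matches Wen: Beck ∉ Legal.
(i): Ada matches Jae: Ada ∈ Hiring.
(d) (exactly one): Sven ∈ Legal.
Suppose Yara ∈ Hiring: no assignment then satisfies all the clues, so Yara ∉ Hiring.

Hiring = {Ada, Jae}; Legal = {Sven, Zubin}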